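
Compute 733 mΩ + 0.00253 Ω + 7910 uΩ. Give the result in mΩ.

743.44 mΩ

In mΩ:
  733 mΩ → 733
  0.00253 Ω = 0.00253 × 10^3 mΩ = 2.53
  7910 uΩ = 7910 × 10^-3 mΩ = 7.91
Sum: 733 + 2.53 + 7.91 = 743.44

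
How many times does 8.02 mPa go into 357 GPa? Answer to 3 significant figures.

(357e9) / (8.02e-3) = 44.51e12

44500000000000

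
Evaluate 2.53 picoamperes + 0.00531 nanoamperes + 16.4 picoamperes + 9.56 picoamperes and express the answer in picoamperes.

In picoamperes:
  2.53 picoamperes → 2.53
  0.00531 nanoamperes = 0.00531 × 10^3 picoamperes = 5.31
  16.4 picoamperes → 16.4
  9.56 picoamperes → 9.56
Sum: 2.53 + 5.31 + 16.4 + 9.56 = 33.8

33.8 picoamperes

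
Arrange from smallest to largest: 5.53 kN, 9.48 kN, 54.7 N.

5.53 kN = 5530 N
9.48 kN = 9480 N
54.7 N = 54.7 N

54.7 N < 5.53 kN < 9.48 kN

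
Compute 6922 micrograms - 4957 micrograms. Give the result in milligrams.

In milligrams:
  6922 micrograms = 6922 × 10⁻³ milligrams = 6.922
  4957 micrograms = 4957 × 10⁻³ milligrams = 4.957
Difference: 6.922 - 4.957 = 1.965

1.965 milligrams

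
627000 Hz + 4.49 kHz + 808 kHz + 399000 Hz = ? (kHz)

In kHz:
  627000 Hz = 627000 × 10⁻³ kHz = 627
  4.49 kHz → 4.49
  808 kHz → 808
  399000 Hz = 399000 × 10⁻³ kHz = 399
Sum: 627 + 4.49 + 808 + 399 = 1838.49

1838.49 kHz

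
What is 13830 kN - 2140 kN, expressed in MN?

11.69 MN

In MN:
  13830 kN = 13830e-3 MN = 13.83
  2140 kN = 2140e-3 MN = 2.14
Difference: 13.83 - 2.14 = 11.69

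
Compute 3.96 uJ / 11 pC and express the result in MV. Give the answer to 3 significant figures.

0.360 MV

(3.96 × 10^-6) / (11 × 10^-12) = 0.36 × 10^6 V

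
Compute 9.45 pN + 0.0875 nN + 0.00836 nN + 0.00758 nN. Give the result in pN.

In pN:
  9.45 pN → 9.45
  0.0875 nN = 0.0875e3 pN = 87.5
  0.00836 nN = 0.00836e3 pN = 8.36
  0.00758 nN = 0.00758e3 pN = 7.58
Sum: 9.45 + 87.5 + 8.36 + 7.58 = 112.89

112.89 pN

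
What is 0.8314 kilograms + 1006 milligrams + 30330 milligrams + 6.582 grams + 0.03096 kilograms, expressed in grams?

900.278 grams

In grams:
  0.8314 kilograms = 0.8314e3 grams = 831.4
  1006 milligrams = 1006e-3 grams = 1.006
  30330 milligrams = 30330e-3 grams = 30.33
  6.582 grams → 6.582
  0.03096 kilograms = 0.03096e3 grams = 30.96
Sum: 831.4 + 1.006 + 30.33 + 6.582 + 30.96 = 900.278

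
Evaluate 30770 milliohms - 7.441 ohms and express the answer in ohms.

23.329 ohms

In ohms:
  30770 milliohms = 30770 × 10⁻³ ohms = 30.77
  7.441 ohms → 7.441
Difference: 30.77 - 7.441 = 23.329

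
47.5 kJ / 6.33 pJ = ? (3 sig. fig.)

7500000000000000

(47.5 × 10³) / (6.33 × 10⁻¹²) = 7.504 × 10¹⁵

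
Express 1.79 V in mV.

(no prefix) = 10⁰, milli = 10⁻³; factor is 10³.
1.79 × 10³ = 1790

1790 mV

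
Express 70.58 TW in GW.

tera = 1e12, giga = 1e9; factor is 1e3.
70.58 × 1e3 = 70580

70580 GW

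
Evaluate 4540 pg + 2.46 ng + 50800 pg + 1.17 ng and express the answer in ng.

58.97 ng

In ng:
  4540 pg = 4540 × 10^-3 ng = 4.54
  2.46 ng → 2.46
  50800 pg = 50800 × 10^-3 ng = 50.8
  1.17 ng → 1.17
Sum: 4.54 + 2.46 + 50.8 + 1.17 = 58.97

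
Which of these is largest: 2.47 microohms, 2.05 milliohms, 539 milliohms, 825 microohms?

2.47 microohms = 0.00000247 ohms
2.05 milliohms = 0.00205 ohms
539 milliohms = 0.539 ohms
825 microohms = 0.000825 ohms

539 milliohms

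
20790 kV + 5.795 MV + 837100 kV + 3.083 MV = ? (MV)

In MV:
  20790 kV = 20790e-3 MV = 20.79
  5.795 MV → 5.795
  837100 kV = 837100e-3 MV = 837.1
  3.083 MV → 3.083
Sum: 20.79 + 5.795 + 837.1 + 3.083 = 866.768

866.768 MV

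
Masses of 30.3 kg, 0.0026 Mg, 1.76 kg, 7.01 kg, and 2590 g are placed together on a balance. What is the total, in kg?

44.26 kg

In kg:
  30.3 kg → 30.3
  0.0026 Mg = 0.0026e3 kg = 2.6
  1.76 kg → 1.76
  7.01 kg → 7.01
  2590 g = 2590e-3 kg = 2.59
Sum: 30.3 + 2.6 + 1.76 + 7.01 + 2.59 = 44.26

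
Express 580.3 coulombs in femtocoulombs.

580300000000000000 femtocoulombs

(no prefix) = 10^0, femto = 10^-15; factor is 10^15.
580.3 × 10^15 = 580300000000000000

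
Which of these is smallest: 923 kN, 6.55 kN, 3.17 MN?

6.55 kN

923 kN = 923000 N
6.55 kN = 6550 N
3.17 MN = 3170000 N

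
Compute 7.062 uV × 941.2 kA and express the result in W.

7.062 × 10^-6 × 941.2 × 10^3 = 6646.7544 × 10^-3 W

6.6467544 W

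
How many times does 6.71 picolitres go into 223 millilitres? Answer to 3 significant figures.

33200000000

(223e-3) / (6.71e-12) = 33.23e9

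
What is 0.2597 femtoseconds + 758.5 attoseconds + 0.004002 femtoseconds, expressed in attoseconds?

1022.202 attoseconds

In attoseconds:
  0.2597 femtoseconds = 0.2597e3 attoseconds = 259.7
  758.5 attoseconds → 758.5
  0.004002 femtoseconds = 0.004002e3 attoseconds = 4.002
Sum: 259.7 + 758.5 + 4.002 = 1022.202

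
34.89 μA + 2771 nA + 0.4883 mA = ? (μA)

In μA:
  34.89 μA → 34.89
  2771 nA = 2771 × 10^-3 μA = 2.771
  0.4883 mA = 0.4883 × 10^3 μA = 488.3
Sum: 34.89 + 2.771 + 488.3 = 525.961

525.961 μA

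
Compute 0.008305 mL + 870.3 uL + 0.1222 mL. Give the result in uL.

1000.805 uL

In uL:
  0.008305 mL = 0.008305 × 10³ uL = 8.305
  870.3 uL → 870.3
  0.1222 mL = 0.1222 × 10³ uL = 122.2
Sum: 8.305 + 870.3 + 122.2 = 1000.805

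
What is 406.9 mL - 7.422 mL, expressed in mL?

In mL:
  406.9 mL → 406.9
  7.422 mL → 7.422
Difference: 406.9 - 7.422 = 399.478

399.478 mL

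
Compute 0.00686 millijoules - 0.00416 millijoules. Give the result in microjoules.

In microjoules:
  0.00686 millijoules = 0.00686e3 microjoules = 6.86
  0.00416 millijoules = 0.00416e3 microjoules = 4.16
Difference: 6.86 - 4.16 = 2.7

2.7 microjoules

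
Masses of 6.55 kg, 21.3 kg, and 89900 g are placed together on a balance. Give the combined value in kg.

In kg:
  6.55 kg → 6.55
  21.3 kg → 21.3
  89900 g = 89900e-3 kg = 89.9
Sum: 6.55 + 21.3 + 89.9 = 117.75

117.75 kg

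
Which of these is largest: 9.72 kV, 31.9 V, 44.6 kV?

9.72 kV = 9720 V
31.9 V = 31.9 V
44.6 kV = 44600 V

44.6 kV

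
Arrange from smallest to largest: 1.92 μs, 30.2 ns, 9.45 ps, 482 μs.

1.92 μs = 0.00000192 s
30.2 ns = 0.0000000302 s
9.45 ps = 0.00000000000945 s
482 μs = 0.000482 s

9.45 ps < 30.2 ns < 1.92 μs < 482 μs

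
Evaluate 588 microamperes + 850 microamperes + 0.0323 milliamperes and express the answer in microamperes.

In microamperes:
  588 microamperes → 588
  850 microamperes → 850
  0.0323 milliamperes = 0.0323 × 10^3 microamperes = 32.3
Sum: 588 + 850 + 32.3 = 1470.3

1470.3 microamperes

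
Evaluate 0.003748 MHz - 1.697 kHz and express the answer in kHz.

2.051 kHz

In kHz:
  0.003748 MHz = 0.003748 × 10³ kHz = 3.748
  1.697 kHz → 1.697
Difference: 3.748 - 1.697 = 2.051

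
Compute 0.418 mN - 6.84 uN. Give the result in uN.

411.16 uN

In uN:
  0.418 mN = 0.418 × 10^3 uN = 418
  6.84 uN → 6.84
Difference: 418 - 6.84 = 411.16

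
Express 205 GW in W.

205000000000 W

giga = 10^9, (no prefix) = 10^0; factor is 10^9.
205 × 10^9 = 205000000000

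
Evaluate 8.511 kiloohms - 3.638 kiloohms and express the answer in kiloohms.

4.873 kiloohms

In kiloohms:
  8.511 kiloohms → 8.511
  3.638 kiloohms → 3.638
Difference: 8.511 - 3.638 = 4.873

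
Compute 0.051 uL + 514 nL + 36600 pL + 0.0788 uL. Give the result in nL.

680.4 nL

In nL:
  0.051 uL = 0.051e3 nL = 51
  514 nL → 514
  36600 pL = 36600e-3 nL = 36.6
  0.0788 uL = 0.0788e3 nL = 78.8
Sum: 51 + 514 + 36.6 + 78.8 = 680.4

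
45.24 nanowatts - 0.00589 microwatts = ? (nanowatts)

In nanowatts:
  45.24 nanowatts → 45.24
  0.00589 microwatts = 0.00589e3 nanowatts = 5.89
Difference: 45.24 - 5.89 = 39.35

39.35 nanowatts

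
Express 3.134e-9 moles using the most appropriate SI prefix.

3.134 nanomoles

= 3.134e-9 moles; 1e-9 is nano.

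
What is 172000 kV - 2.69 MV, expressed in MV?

In MV:
  172000 kV = 172000 × 10⁻³ MV = 172
  2.69 MV → 2.69
Difference: 172 - 2.69 = 169.31

169.31 MV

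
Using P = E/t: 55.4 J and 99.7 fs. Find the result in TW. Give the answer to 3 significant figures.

(55.4) / (99.7 × 10⁻¹⁵) = 0.55567 × 10¹⁵ W

556 TW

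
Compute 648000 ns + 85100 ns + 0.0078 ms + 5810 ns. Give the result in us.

746.71 us

In us:
  648000 ns = 648000e-3 us = 648
  85100 ns = 85100e-3 us = 85.1
  0.0078 ms = 0.0078e3 us = 7.8
  5810 ns = 5810e-3 us = 5.81
Sum: 648 + 85.1 + 7.8 + 5.81 = 746.71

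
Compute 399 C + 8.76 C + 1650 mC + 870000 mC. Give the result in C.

1279.41 C

In C:
  399 C → 399
  8.76 C → 8.76
  1650 mC = 1650 × 10⁻³ C = 1.65
  870000 mC = 870000 × 10⁻³ C = 870
Sum: 399 + 8.76 + 1.65 + 870 = 1279.41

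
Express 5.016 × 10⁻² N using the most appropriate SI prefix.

= 50.16 × 10⁻³ N; 10⁻³ is milli.

50.16 mN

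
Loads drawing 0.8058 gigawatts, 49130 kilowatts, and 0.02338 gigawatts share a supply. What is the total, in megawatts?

878.31 megawatts

In megawatts:
  0.8058 gigawatts = 0.8058 × 10³ megawatts = 805.8
  49130 kilowatts = 49130 × 10⁻³ megawatts = 49.13
  0.02338 gigawatts = 0.02338 × 10³ megawatts = 23.38
Sum: 805.8 + 49.13 + 23.38 = 878.31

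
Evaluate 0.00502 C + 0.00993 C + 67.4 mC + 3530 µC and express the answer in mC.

In mC:
  0.00502 C = 0.00502 × 10^3 mC = 5.02
  0.00993 C = 0.00993 × 10^3 mC = 9.93
  67.4 mC → 67.4
  3530 µC = 3530 × 10^-3 mC = 3.53
Sum: 5.02 + 9.93 + 67.4 + 3.53 = 85.88

85.88 mC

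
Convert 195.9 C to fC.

(no prefix) = 10⁰, femto = 10⁻¹⁵; factor is 10¹⁵.
195.9 × 10¹⁵ = 195900000000000000

195900000000000000 fC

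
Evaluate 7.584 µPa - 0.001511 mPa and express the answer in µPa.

6.073 µPa

In µPa:
  7.584 µPa → 7.584
  0.001511 mPa = 0.001511 × 10³ µPa = 1.511
Difference: 7.584 - 1.511 = 6.073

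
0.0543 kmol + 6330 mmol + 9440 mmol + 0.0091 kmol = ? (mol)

79.17 mol

In mol:
  0.0543 kmol = 0.0543e3 mol = 54.3
  6330 mmol = 6330e-3 mol = 6.33
  9440 mmol = 9440e-3 mol = 9.44
  0.0091 kmol = 0.0091e3 mol = 9.1
Sum: 54.3 + 6.33 + 9.44 + 9.1 = 79.17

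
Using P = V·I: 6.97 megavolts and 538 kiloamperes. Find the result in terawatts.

3.74986 terawatts

6.97e6 × 538e3 = 3749.86e9 W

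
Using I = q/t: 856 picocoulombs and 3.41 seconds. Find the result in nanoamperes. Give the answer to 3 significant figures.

0.251 nanoamperes

(856 × 10^-12) / (3.41) = 251.03 × 10^-12 A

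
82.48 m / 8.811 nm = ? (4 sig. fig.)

9361000000

(82.48) / (8.811 × 10^-9) = 9.361 × 10^9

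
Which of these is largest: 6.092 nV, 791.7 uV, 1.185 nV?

6.092 nV = 0.000000006092 V
791.7 uV = 0.0007917 V
1.185 nV = 0.000000001185 V

791.7 uV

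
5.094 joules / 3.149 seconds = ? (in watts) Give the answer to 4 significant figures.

1.618 watts

(5.094) / (3.149) = 1.61766 W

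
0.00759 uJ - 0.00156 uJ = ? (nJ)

In nJ:
  0.00759 uJ = 0.00759e3 nJ = 7.59
  0.00156 uJ = 0.00156e3 nJ = 1.56
Difference: 7.59 - 1.56 = 6.03

6.03 nJ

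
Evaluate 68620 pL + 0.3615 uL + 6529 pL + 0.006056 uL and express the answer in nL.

442.705 nL

In nL:
  68620 pL = 68620 × 10^-3 nL = 68.62
  0.3615 uL = 0.3615 × 10^3 nL = 361.5
  6529 pL = 6529 × 10^-3 nL = 6.529
  0.006056 uL = 0.006056 × 10^3 nL = 6.056
Sum: 68.62 + 361.5 + 6.529 + 6.056 = 442.705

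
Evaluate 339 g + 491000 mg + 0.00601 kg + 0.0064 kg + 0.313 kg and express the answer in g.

1155.41 g

In g:
  339 g → 339
  491000 mg = 491000 × 10^-3 g = 491
  0.00601 kg = 0.00601 × 10^3 g = 6.01
  0.0064 kg = 0.0064 × 10^3 g = 6.4
  0.313 kg = 0.313 × 10^3 g = 313
Sum: 339 + 491 + 6.01 + 6.4 + 313 = 1155.41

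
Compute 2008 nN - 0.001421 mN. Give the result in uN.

0.587 uN

In uN:
  2008 nN = 2008e-3 uN = 2.008
  0.001421 mN = 0.001421e3 uN = 1.421
Difference: 2.008 - 1.421 = 0.587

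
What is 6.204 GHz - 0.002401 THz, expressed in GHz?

In GHz:
  6.204 GHz → 6.204
  0.002401 THz = 0.002401 × 10^3 GHz = 2.401
Difference: 6.204 - 2.401 = 3.803

3.803 GHz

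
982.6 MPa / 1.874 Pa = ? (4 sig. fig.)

(982.6 × 10⁶) / (1.874) = 524.33 × 10⁶

524300000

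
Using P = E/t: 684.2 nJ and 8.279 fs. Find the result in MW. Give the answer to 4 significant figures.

(684.2 × 10^-9) / (8.279 × 10^-15) = 82.6428 × 10^6 W

82.64 MW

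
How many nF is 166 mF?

milli = 1e-3, nano = 1e-9; factor is 1e6.
166 × 1e6 = 166000000

166000000 nF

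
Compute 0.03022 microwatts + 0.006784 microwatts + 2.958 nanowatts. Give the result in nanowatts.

39.962 nanowatts

In nanowatts:
  0.03022 microwatts = 0.03022e3 nanowatts = 30.22
  0.006784 microwatts = 0.006784e3 nanowatts = 6.784
  2.958 nanowatts → 2.958
Sum: 30.22 + 6.784 + 2.958 = 39.962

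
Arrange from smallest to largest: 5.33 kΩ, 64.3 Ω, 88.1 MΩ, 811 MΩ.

5.33 kΩ = 5330 Ω
64.3 Ω = 64.3 Ω
88.1 MΩ = 88100000 Ω
811 MΩ = 811000000 Ω

64.3 Ω < 5.33 kΩ < 88.1 MΩ < 811 MΩ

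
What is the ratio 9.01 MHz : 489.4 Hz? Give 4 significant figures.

18410

(9.01 × 10^6) / (489.4) = 0.01841 × 10^6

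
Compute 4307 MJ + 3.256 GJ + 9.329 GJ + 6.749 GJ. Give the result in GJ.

23.641 GJ

In GJ:
  4307 MJ = 4307 × 10^-3 GJ = 4.307
  3.256 GJ → 3.256
  9.329 GJ → 9.329
  6.749 GJ → 6.749
Sum: 4.307 + 3.256 + 9.329 + 6.749 = 23.641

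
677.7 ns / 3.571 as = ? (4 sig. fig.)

189800000000

(677.7 × 10^-9) / (3.571 × 10^-18) = 189.78 × 10^9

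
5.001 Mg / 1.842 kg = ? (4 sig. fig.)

(5.001 × 10^6) / (1.842 × 10^3) = 2.715 × 10^3

2715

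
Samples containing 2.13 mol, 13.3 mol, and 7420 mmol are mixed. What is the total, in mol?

In mol:
  2.13 mol → 2.13
  13.3 mol → 13.3
  7420 mmol = 7420 × 10⁻³ mol = 7.42
Sum: 2.13 + 13.3 + 7.42 = 22.85

22.85 mol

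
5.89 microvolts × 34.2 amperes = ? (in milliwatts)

0.201438 milliwatts

5.89e-6 × 34.2 = 201.438e-6 W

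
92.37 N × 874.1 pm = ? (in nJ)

92.37 × 874.1 × 10^-12 = 80740.617 × 10^-12 J

80.740617 nJ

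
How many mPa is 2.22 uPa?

micro = 10^-6, milli = 10^-3; factor is 10^-3.
2.22 × 10^-3 = 0.00222

0.00222 mPa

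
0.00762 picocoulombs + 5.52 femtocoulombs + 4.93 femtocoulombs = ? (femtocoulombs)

In femtocoulombs:
  0.00762 picocoulombs = 0.00762 × 10³ femtocoulombs = 7.62
  5.52 femtocoulombs → 5.52
  4.93 femtocoulombs → 4.93
Sum: 7.62 + 5.52 + 4.93 = 18.07

18.07 femtocoulombs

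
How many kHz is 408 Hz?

(no prefix) = 1e0, kilo = 1e3; factor is 1e-3.
408 × 1e-3 = 0.408

0.408 kHz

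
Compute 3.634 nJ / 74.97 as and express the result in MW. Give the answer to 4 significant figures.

48.47 MW

(3.634 × 10^-9) / (74.97 × 10^-18) = 0.0484727 × 10^9 W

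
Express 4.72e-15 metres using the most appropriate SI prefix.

= 4.72e-15 metres; 1e-15 is femto.

4.72 femtometres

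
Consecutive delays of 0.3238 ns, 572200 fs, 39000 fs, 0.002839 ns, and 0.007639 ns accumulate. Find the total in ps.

945.478 ps

In ps:
  0.3238 ns = 0.3238 × 10^3 ps = 323.8
  572200 fs = 572200 × 10^-3 ps = 572.2
  39000 fs = 39000 × 10^-3 ps = 39
  0.002839 ns = 0.002839 × 10^3 ps = 2.839
  0.007639 ns = 0.007639 × 10^3 ps = 7.639
Sum: 323.8 + 572.2 + 39 + 2.839 + 7.639 = 945.478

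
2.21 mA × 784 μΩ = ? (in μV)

2.21e-3 × 784e-6 = 1732.64e-9 V

1.73264 μV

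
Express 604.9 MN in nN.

mega = 1e6, nano = 1e-9; factor is 1e15.
604.9 × 1e15 = 604900000000000000

604900000000000000 nN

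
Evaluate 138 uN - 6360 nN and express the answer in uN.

In uN:
  138 uN → 138
  6360 nN = 6360 × 10⁻³ uN = 6.36
Difference: 138 - 6.36 = 131.64

131.64 uN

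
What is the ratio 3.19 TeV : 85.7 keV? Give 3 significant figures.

(3.19 × 10^12) / (85.7 × 10^3) = 0.03722 × 10^9

37200000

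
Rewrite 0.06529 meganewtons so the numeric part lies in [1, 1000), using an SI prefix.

= 65.29 × 10^3 newtons; 10^3 is kilo.

65.29 kilonewtons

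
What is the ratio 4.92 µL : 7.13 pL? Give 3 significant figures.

(4.92e-6) / (7.13e-12) = 0.69e6

690000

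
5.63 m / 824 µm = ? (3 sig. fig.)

6830

(5.63) / (824 × 10^-6) = 0.006833 × 10^6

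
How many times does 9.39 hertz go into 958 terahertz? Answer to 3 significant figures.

102000000000000

(958 × 10¹²) / (9.39) = 102 × 10¹²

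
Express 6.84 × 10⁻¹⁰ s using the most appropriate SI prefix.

684 ps

= 684 × 10⁻¹² s; 10⁻¹² is pico.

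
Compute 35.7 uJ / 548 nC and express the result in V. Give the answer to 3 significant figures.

(35.7 × 10⁻⁶) / (548 × 10⁻⁹) = 0.065146 × 10³ V

65.1 V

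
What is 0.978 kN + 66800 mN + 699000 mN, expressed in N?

1743.8 N

In N:
  0.978 kN = 0.978 × 10^3 N = 978
  66800 mN = 66800 × 10^-3 N = 66.8
  699000 mN = 699000 × 10^-3 N = 699
Sum: 978 + 66.8 + 699 = 1743.8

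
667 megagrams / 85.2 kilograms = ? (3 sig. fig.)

7830

(667 × 10^6) / (85.2 × 10^3) = 7.829 × 10^3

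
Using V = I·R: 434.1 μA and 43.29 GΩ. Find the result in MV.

434.1 × 10⁻⁶ × 43.29 × 10⁹ = 18792.189 × 10³ V

18.792189 MV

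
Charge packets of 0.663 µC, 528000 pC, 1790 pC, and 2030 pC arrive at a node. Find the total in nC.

In nC:
  0.663 µC = 0.663e3 nC = 663
  528000 pC = 528000e-3 nC = 528
  1790 pC = 1790e-3 nC = 1.79
  2030 pC = 2030e-3 nC = 2.03
Sum: 663 + 528 + 1.79 + 2.03 = 1194.82

1194.82 nC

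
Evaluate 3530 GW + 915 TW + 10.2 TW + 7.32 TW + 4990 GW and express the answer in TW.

941.04 TW

In TW:
  3530 GW = 3530 × 10⁻³ TW = 3.53
  915 TW → 915
  10.2 TW → 10.2
  7.32 TW → 7.32
  4990 GW = 4990 × 10⁻³ TW = 4.99
Sum: 3.53 + 915 + 10.2 + 7.32 + 4.99 = 941.04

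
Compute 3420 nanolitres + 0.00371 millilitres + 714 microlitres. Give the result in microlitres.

In microlitres:
  3420 nanolitres = 3420 × 10⁻³ microlitres = 3.42
  0.00371 millilitres = 0.00371 × 10³ microlitres = 3.71
  714 microlitres → 714
Sum: 3.42 + 3.71 + 714 = 721.13

721.13 microlitres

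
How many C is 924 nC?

0.000000924 C

nano = 10^-9, (no prefix) = 10^0; factor is 10^-9.
924 × 10^-9 = 0.000000924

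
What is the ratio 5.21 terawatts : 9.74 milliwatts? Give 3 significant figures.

535000000000000

(5.21 × 10^12) / (9.74 × 10^-3) = 0.5349 × 10^15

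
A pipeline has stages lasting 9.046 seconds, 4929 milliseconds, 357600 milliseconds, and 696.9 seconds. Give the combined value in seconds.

1068.475 seconds

In seconds:
  9.046 seconds → 9.046
  4929 milliseconds = 4929 × 10^-3 seconds = 4.929
  357600 milliseconds = 357600 × 10^-3 seconds = 357.6
  696.9 seconds → 696.9
Sum: 9.046 + 4.929 + 357.6 + 696.9 = 1068.475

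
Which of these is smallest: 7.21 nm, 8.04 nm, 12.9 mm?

7.21 nm

7.21 nm = 0.00000000721 m
8.04 nm = 0.00000000804 m
12.9 mm = 0.0129 m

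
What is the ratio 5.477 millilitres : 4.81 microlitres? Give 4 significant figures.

(5.477e-3) / (4.81e-6) = 1.1387e3

1139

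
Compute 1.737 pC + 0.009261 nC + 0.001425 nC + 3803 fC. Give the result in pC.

16.226 pC

In pC:
  1.737 pC → 1.737
  0.009261 nC = 0.009261e3 pC = 9.261
  0.001425 nC = 0.001425e3 pC = 1.425
  3803 fC = 3803e-3 pC = 3.803
Sum: 1.737 + 9.261 + 1.425 + 3.803 = 16.226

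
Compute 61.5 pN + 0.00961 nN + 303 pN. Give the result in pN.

374.11 pN

In pN:
  61.5 pN → 61.5
  0.00961 nN = 0.00961 × 10^3 pN = 9.61
  303 pN → 303
Sum: 61.5 + 9.61 + 303 = 374.11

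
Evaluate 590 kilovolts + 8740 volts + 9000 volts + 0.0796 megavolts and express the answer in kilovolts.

In kilovolts:
  590 kilovolts → 590
  8740 volts = 8740 × 10⁻³ kilovolts = 8.74
  9000 volts = 9000 × 10⁻³ kilovolts = 9
  0.0796 megavolts = 0.0796 × 10³ kilovolts = 79.6
Sum: 590 + 8.74 + 9 + 79.6 = 687.34

687.34 kilovolts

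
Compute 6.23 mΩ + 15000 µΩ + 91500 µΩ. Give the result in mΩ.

In mΩ:
  6.23 mΩ → 6.23
  15000 µΩ = 15000 × 10^-3 mΩ = 15
  91500 µΩ = 91500 × 10^-3 mΩ = 91.5
Sum: 6.23 + 15 + 91.5 = 112.73

112.73 mΩ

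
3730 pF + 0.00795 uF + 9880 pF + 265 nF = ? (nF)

286.56 nF

In nF:
  3730 pF = 3730e-3 nF = 3.73
  0.00795 uF = 0.00795e3 nF = 7.95
  9880 pF = 9880e-3 nF = 9.88
  265 nF → 265
Sum: 3.73 + 7.95 + 9.88 + 265 = 286.56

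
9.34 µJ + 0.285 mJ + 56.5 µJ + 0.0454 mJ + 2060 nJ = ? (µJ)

In µJ:
  9.34 µJ → 9.34
  0.285 mJ = 0.285e3 µJ = 285
  56.5 µJ → 56.5
  0.0454 mJ = 0.0454e3 µJ = 45.4
  2060 nJ = 2060e-3 µJ = 2.06
Sum: 9.34 + 285 + 56.5 + 45.4 + 2.06 = 398.3

398.3 µJ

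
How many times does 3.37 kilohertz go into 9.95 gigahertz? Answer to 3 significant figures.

(9.95 × 10^9) / (3.37 × 10^3) = 2.953 × 10^6

2950000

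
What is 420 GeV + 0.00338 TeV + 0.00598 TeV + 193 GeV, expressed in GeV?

In GeV:
  420 GeV → 420
  0.00338 TeV = 0.00338 × 10^3 GeV = 3.38
  0.00598 TeV = 0.00598 × 10^3 GeV = 5.98
  193 GeV → 193
Sum: 420 + 3.38 + 5.98 + 193 = 622.36

622.36 GeV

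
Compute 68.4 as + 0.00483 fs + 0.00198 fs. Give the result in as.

75.21 as

In as:
  68.4 as → 68.4
  0.00483 fs = 0.00483 × 10³ as = 4.83
  0.00198 fs = 0.00198 × 10³ as = 1.98
Sum: 68.4 + 4.83 + 1.98 = 75.21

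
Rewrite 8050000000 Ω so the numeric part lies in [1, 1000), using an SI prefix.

= 8.05 × 10⁹ Ω; 10⁹ is giga.

8.05 GΩ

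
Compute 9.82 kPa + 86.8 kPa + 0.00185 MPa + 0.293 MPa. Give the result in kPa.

In kPa:
  9.82 kPa → 9.82
  86.8 kPa → 86.8
  0.00185 MPa = 0.00185e3 kPa = 1.85
  0.293 MPa = 0.293e3 kPa = 293
Sum: 9.82 + 86.8 + 1.85 + 293 = 391.47

391.47 kPa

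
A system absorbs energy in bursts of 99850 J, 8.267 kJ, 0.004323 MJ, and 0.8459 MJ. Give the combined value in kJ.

In kJ:
  99850 J = 99850 × 10^-3 kJ = 99.85
  8.267 kJ → 8.267
  0.004323 MJ = 0.004323 × 10^3 kJ = 4.323
  0.8459 MJ = 0.8459 × 10^3 kJ = 845.9
Sum: 99.85 + 8.267 + 4.323 + 845.9 = 958.34

958.34 kJ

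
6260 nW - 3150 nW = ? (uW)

In uW:
  6260 nW = 6260e-3 uW = 6.26
  3150 nW = 3150e-3 uW = 3.15
Difference: 6.26 - 3.15 = 3.11

3.11 uW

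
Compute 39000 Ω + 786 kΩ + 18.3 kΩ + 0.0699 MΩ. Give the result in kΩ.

In kΩ:
  39000 Ω = 39000 × 10⁻³ kΩ = 39
  786 kΩ → 786
  18.3 kΩ → 18.3
  0.0699 MΩ = 0.0699 × 10³ kΩ = 69.9
Sum: 39 + 786 + 18.3 + 69.9 = 913.2

913.2 kΩ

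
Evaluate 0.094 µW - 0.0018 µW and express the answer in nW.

In nW:
  0.094 µW = 0.094 × 10³ nW = 94
  0.0018 µW = 0.0018 × 10³ nW = 1.8
Difference: 94 - 1.8 = 92.2

92.2 nW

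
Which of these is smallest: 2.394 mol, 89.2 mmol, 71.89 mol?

2.394 mol = 2.394 mol
89.2 mmol = 0.0892 mol
71.89 mol = 71.89 mol

89.2 mmol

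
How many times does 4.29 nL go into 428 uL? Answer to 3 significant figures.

99800

(428 × 10^-6) / (4.29 × 10^-9) = 99.77 × 10^3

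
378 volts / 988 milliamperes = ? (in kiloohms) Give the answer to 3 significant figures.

0.383 kiloohms

(378) / (988e-3) = 0.38259e3 Ω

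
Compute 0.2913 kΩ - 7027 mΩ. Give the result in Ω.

In Ω:
  0.2913 kΩ = 0.2913 × 10^3 Ω = 291.3
  7027 mΩ = 7027 × 10^-3 Ω = 7.027
Difference: 291.3 - 7.027 = 284.273

284.273 Ω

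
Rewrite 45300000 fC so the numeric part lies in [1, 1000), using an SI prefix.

= 45.3e-9 C; 1e-9 is nano.

45.3 nC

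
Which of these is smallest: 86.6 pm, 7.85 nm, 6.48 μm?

86.6 pm = 0.0000000000866 m
7.85 nm = 0.00000000785 m
6.48 μm = 0.00000648 m

86.6 pm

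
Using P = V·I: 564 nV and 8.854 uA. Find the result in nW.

564e-9 × 8.854e-6 = 4993.656e-15 W

0.004993656 nW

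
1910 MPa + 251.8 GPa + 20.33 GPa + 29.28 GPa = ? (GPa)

In GPa:
  1910 MPa = 1910 × 10^-3 GPa = 1.91
  251.8 GPa → 251.8
  20.33 GPa → 20.33
  29.28 GPa → 29.28
Sum: 1.91 + 251.8 + 20.33 + 29.28 = 303.32

303.32 GPa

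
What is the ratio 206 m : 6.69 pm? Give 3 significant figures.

(206) / (6.69 × 10^-12) = 30.79 × 10^12

30800000000000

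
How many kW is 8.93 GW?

8930000 kW

giga = 10^9, kilo = 10^3; factor is 10^6.
8.93 × 10^6 = 8930000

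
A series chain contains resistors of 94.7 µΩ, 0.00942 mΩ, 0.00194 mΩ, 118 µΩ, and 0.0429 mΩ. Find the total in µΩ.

266.96 µΩ

In µΩ:
  94.7 µΩ → 94.7
  0.00942 mΩ = 0.00942 × 10³ µΩ = 9.42
  0.00194 mΩ = 0.00194 × 10³ µΩ = 1.94
  118 µΩ → 118
  0.0429 mΩ = 0.0429 × 10³ µΩ = 42.9
Sum: 94.7 + 9.42 + 1.94 + 118 + 42.9 = 266.96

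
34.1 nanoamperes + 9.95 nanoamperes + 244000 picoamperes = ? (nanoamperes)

288.05 nanoamperes

In nanoamperes:
  34.1 nanoamperes → 34.1
  9.95 nanoamperes → 9.95
  244000 picoamperes = 244000e-3 nanoamperes = 244
Sum: 34.1 + 9.95 + 244 = 288.05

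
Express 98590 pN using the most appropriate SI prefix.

= 98.59e-9 N; 1e-9 is nano.

98.59 nN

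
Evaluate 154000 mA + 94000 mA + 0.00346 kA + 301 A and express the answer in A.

In A:
  154000 mA = 154000e-3 A = 154
  94000 mA = 94000e-3 A = 94
  0.00346 kA = 0.00346e3 A = 3.46
  301 A → 301
Sum: 154 + 94 + 3.46 + 301 = 552.46

552.46 A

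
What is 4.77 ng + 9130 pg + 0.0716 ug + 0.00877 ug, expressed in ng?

In ng:
  4.77 ng → 4.77
  9130 pg = 9130 × 10^-3 ng = 9.13
  0.0716 ug = 0.0716 × 10^3 ng = 71.6
  0.00877 ug = 0.00877 × 10^3 ng = 8.77
Sum: 4.77 + 9.13 + 71.6 + 8.77 = 94.27

94.27 ng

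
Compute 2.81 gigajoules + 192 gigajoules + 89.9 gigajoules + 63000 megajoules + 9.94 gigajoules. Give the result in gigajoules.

In gigajoules:
  2.81 gigajoules → 2.81
  192 gigajoules → 192
  89.9 gigajoules → 89.9
  63000 megajoules = 63000e-3 gigajoules = 63
  9.94 gigajoules → 9.94
Sum: 2.81 + 192 + 89.9 + 63 + 9.94 = 357.65

357.65 gigajoules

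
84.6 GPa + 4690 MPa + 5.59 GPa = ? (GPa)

94.88 GPa

In GPa:
  84.6 GPa → 84.6
  4690 MPa = 4690 × 10⁻³ GPa = 4.69
  5.59 GPa → 5.59
Sum: 84.6 + 4.69 + 5.59 = 94.88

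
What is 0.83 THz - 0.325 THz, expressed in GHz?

In GHz:
  0.83 THz = 0.83 × 10^3 GHz = 830
  0.325 THz = 0.325 × 10^3 GHz = 325
Difference: 830 - 325 = 505

505 GHz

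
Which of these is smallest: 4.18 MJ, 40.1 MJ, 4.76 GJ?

4.18 MJ

4.18 MJ = 4180000 J
40.1 MJ = 40100000 J
4.76 GJ = 4760000000 J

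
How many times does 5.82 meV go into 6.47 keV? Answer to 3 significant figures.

1110000

(6.47 × 10³) / (5.82 × 10⁻³) = 1.112 × 10⁶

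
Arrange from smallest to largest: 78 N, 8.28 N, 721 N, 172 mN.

78 N = 78 N
8.28 N = 8.28 N
721 N = 721 N
172 mN = 0.172 N

172 mN < 8.28 N < 78 N < 721 N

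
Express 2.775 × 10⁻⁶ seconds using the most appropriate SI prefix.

2.775 microseconds

= 2.775 × 10⁻⁶ seconds; 10⁻⁶ is micro.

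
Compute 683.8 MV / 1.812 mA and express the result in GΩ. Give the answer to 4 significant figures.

377.4 GΩ

(683.8e6) / (1.812e-3) = 377.373e9 Ω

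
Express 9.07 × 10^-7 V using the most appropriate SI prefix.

907 nV

= 907 × 10^-9 V; 10^-9 is nano.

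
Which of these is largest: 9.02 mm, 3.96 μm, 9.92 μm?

9.02 mm = 0.00902 m
3.96 μm = 0.00000396 m
9.92 μm = 0.00000992 m

9.02 mm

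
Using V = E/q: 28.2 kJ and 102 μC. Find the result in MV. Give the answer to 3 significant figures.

276 MV

(28.2 × 10³) / (102 × 10⁻⁶) = 0.27647 × 10⁹ V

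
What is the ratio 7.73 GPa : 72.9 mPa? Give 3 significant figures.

106000000000

(7.73 × 10⁹) / (72.9 × 10⁻³) = 0.106 × 10¹²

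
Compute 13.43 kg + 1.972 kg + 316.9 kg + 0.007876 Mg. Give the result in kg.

In kg:
  13.43 kg → 13.43
  1.972 kg → 1.972
  316.9 kg → 316.9
  0.007876 Mg = 0.007876e3 kg = 7.876
Sum: 13.43 + 1.972 + 316.9 + 7.876 = 340.178

340.178 kg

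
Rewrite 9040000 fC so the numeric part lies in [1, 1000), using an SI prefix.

= 9.04e-9 C; 1e-9 is nano.

9.04 nC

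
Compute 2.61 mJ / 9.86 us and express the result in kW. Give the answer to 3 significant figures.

0.265 kW

(2.61 × 10^-3) / (9.86 × 10^-6) = 0.26471 × 10^3 W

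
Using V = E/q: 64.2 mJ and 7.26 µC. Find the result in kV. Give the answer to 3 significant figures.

8.84 kV

(64.2e-3) / (7.26e-6) = 8.843e3 V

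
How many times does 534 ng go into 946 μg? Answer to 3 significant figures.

1770

(946 × 10^-6) / (534 × 10^-9) = 1.772 × 10^3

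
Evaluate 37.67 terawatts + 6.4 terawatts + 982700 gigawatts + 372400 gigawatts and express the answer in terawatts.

1399.17 terawatts

In terawatts:
  37.67 terawatts → 37.67
  6.4 terawatts → 6.4
  982700 gigawatts = 982700 × 10^-3 terawatts = 982.7
  372400 gigawatts = 372400 × 10^-3 terawatts = 372.4
Sum: 37.67 + 6.4 + 982.7 + 372.4 = 1399.17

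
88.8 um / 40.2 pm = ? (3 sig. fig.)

(88.8 × 10^-6) / (40.2 × 10^-12) = 2.209 × 10^6

2210000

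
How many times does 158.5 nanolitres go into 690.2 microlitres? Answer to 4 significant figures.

4355

(690.2e-6) / (158.5e-9) = 4.3546e3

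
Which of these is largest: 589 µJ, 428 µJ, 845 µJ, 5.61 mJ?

5.61 mJ

589 µJ = 0.000589 J
428 µJ = 0.000428 J
845 µJ = 0.000845 J
5.61 mJ = 0.00561 J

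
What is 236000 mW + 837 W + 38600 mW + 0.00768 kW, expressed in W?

In W:
  236000 mW = 236000 × 10⁻³ W = 236
  837 W → 837
  38600 mW = 38600 × 10⁻³ W = 38.6
  0.00768 kW = 0.00768 × 10³ W = 7.68
Sum: 236 + 837 + 38.6 + 7.68 = 1119.28

1119.28 W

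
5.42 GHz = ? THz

giga = 1e9, tera = 1e12; factor is 1e-3.
5.42 × 1e-3 = 0.00542

0.00542 THz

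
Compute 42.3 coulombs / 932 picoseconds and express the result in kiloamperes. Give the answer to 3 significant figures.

45400000 kiloamperes

(42.3) / (932e-12) = 0.045386e12 A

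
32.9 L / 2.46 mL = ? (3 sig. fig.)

(32.9) / (2.46e-3) = 13.37e3

13400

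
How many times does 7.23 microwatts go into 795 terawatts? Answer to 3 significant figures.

(795 × 10¹²) / (7.23 × 10⁻⁶) = 110 × 10¹⁸

110000000000000000000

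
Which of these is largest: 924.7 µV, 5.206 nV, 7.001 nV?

924.7 µV = 0.0009247 V
5.206 nV = 0.000000005206 V
7.001 nV = 0.000000007001 V

924.7 µV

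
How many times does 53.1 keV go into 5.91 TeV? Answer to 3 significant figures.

(5.91e12) / (53.1e3) = 0.1113e9

111000000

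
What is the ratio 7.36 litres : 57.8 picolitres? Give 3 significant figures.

127000000000

(7.36) / (57.8 × 10⁻¹²) = 0.1273 × 10¹²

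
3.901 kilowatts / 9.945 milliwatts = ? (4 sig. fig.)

(3.901e3) / (9.945e-3) = 0.39226e6

392300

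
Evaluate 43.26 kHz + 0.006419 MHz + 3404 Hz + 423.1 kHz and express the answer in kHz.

In kHz:
  43.26 kHz → 43.26
  0.006419 MHz = 0.006419e3 kHz = 6.419
  3404 Hz = 3404e-3 kHz = 3.404
  423.1 kHz → 423.1
Sum: 43.26 + 6.419 + 3.404 + 423.1 = 476.183

476.183 kHz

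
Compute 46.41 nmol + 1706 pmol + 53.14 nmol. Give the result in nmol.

In nmol:
  46.41 nmol → 46.41
  1706 pmol = 1706 × 10⁻³ nmol = 1.706
  53.14 nmol → 53.14
Sum: 46.41 + 1.706 + 53.14 = 101.256

101.256 nmol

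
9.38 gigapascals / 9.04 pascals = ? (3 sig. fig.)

1040000000

(9.38 × 10⁹) / (9.04) = 1.038 × 10⁹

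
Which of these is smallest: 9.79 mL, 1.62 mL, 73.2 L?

9.79 mL = 0.00979 L
1.62 mL = 0.00162 L
73.2 L = 73.2 L

1.62 mL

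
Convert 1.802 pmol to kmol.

0.000000000000001802 kmol

pico = 10⁻¹², kilo = 10³; factor is 10⁻¹⁵.
1.802 × 10⁻¹⁵ = 0.000000000000001802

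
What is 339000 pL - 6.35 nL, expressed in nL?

332.65 nL

In nL:
  339000 pL = 339000 × 10^-3 nL = 339
  6.35 nL → 6.35
Difference: 339 - 6.35 = 332.65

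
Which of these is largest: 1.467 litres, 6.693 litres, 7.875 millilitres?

1.467 litres = 1.467 litres
6.693 litres = 6.693 litres
7.875 millilitres = 0.007875 litres

6.693 litres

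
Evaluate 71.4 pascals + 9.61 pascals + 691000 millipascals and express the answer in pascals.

In pascals:
  71.4 pascals → 71.4
  9.61 pascals → 9.61
  691000 millipascals = 691000 × 10⁻³ pascals = 691
Sum: 71.4 + 9.61 + 691 = 772.01

772.01 pascals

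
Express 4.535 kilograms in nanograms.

4535000000000 nanograms

kilo = 10³, nano = 10⁻⁹; factor is 10¹².
4.535 × 10¹² = 4535000000000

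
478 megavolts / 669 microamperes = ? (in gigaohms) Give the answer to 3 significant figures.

714 gigaohms

(478 × 10⁶) / (669 × 10⁻⁶) = 0.7145 × 10¹² Ω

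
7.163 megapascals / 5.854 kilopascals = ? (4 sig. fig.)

(7.163e6) / (5.854e3) = 1.2236e3

1224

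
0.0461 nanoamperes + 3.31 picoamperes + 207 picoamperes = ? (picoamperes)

In picoamperes:
  0.0461 nanoamperes = 0.0461 × 10³ picoamperes = 46.1
  3.31 picoamperes → 3.31
  207 picoamperes → 207
Sum: 46.1 + 3.31 + 207 = 256.41

256.41 picoamperes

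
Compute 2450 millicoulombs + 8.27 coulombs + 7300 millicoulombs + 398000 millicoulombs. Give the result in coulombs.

In coulombs:
  2450 millicoulombs = 2450 × 10^-3 coulombs = 2.45
  8.27 coulombs → 8.27
  7300 millicoulombs = 7300 × 10^-3 coulombs = 7.3
  398000 millicoulombs = 398000 × 10^-3 coulombs = 398
Sum: 2.45 + 8.27 + 7.3 + 398 = 416.02

416.02 coulombs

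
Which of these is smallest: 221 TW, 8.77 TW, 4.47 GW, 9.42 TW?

4.47 GW

221 TW = 221000000000000 W
8.77 TW = 8770000000000 W
4.47 GW = 4470000000 W
9.42 TW = 9420000000000 W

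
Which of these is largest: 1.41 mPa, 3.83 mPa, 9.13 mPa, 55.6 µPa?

1.41 mPa = 0.00141 Pa
3.83 mPa = 0.00383 Pa
9.13 mPa = 0.00913 Pa
55.6 µPa = 0.0000556 Pa

9.13 mPa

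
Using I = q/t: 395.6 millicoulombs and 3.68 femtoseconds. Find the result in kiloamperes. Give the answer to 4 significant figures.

107500000000 kiloamperes

(395.6 × 10^-3) / (3.68 × 10^-15) = 107.5 × 10^12 A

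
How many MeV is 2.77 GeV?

giga = 10⁹, mega = 10⁶; factor is 10³.
2.77 × 10³ = 2770

2770 MeV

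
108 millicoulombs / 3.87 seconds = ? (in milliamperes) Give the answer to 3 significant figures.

(108 × 10^-3) / (3.87) = 27.907 × 10^-3 A

27.9 milliamperes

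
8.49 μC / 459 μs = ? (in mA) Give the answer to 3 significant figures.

(8.49 × 10^-6) / (459 × 10^-6) = 0.018497 A

18.5 mA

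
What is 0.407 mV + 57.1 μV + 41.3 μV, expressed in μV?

In μV:
  0.407 mV = 0.407 × 10³ μV = 407
  57.1 μV → 57.1
  41.3 μV → 41.3
Sum: 407 + 57.1 + 41.3 = 505.4

505.4 μV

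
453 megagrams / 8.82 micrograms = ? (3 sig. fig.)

51400000000000

(453 × 10⁶) / (8.82 × 10⁻⁶) = 51.36 × 10¹²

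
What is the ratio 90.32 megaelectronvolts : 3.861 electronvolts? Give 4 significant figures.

23390000

(90.32 × 10⁶) / (3.861) = 23.393 × 10⁶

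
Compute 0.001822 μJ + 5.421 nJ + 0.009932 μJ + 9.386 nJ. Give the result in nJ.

In nJ:
  0.001822 μJ = 0.001822 × 10^3 nJ = 1.822
  5.421 nJ → 5.421
  0.009932 μJ = 0.009932 × 10^3 nJ = 9.932
  9.386 nJ → 9.386
Sum: 1.822 + 5.421 + 9.932 + 9.386 = 26.561

26.561 nJ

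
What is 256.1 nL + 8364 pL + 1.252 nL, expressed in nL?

In nL:
  256.1 nL → 256.1
  8364 pL = 8364 × 10^-3 nL = 8.364
  1.252 nL → 1.252
Sum: 256.1 + 8.364 + 1.252 = 265.716

265.716 nL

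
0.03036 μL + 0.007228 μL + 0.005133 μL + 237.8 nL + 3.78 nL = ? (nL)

In nL:
  0.03036 μL = 0.03036 × 10³ nL = 30.36
  0.007228 μL = 0.007228 × 10³ nL = 7.228
  0.005133 μL = 0.005133 × 10³ nL = 5.133
  237.8 nL → 237.8
  3.78 nL → 3.78
Sum: 30.36 + 7.228 + 5.133 + 237.8 + 3.78 = 284.301

284.301 nL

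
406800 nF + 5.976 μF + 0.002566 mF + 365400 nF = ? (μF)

780.742 μF

In μF:
  406800 nF = 406800 × 10^-3 μF = 406.8
  5.976 μF → 5.976
  0.002566 mF = 0.002566 × 10^3 μF = 2.566
  365400 nF = 365400 × 10^-3 μF = 365.4
Sum: 406.8 + 5.976 + 2.566 + 365.4 = 780.742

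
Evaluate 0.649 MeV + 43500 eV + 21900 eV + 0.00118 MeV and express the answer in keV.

715.58 keV

In keV:
  0.649 MeV = 0.649 × 10³ keV = 649
  43500 eV = 43500 × 10⁻³ keV = 43.5
  21900 eV = 21900 × 10⁻³ keV = 21.9
  0.00118 MeV = 0.00118 × 10³ keV = 1.18
Sum: 649 + 43.5 + 21.9 + 1.18 = 715.58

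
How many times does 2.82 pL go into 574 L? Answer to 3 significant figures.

(574) / (2.82 × 10⁻¹²) = 203.5 × 10¹²

204000000000000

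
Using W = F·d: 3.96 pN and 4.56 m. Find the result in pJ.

3.96 × 10⁻¹² × 4.56 = 18.0576 × 10⁻¹² J

18.0576 pJ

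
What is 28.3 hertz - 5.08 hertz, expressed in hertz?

23.22 hertz

In hertz:
  28.3 hertz → 28.3
  5.08 hertz → 5.08
Difference: 28.3 - 5.08 = 23.22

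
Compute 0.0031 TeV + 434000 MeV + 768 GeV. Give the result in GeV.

In GeV:
  0.0031 TeV = 0.0031 × 10³ GeV = 3.1
  434000 MeV = 434000 × 10⁻³ GeV = 434
  768 GeV → 768
Sum: 3.1 + 434 + 768 = 1205.1

1205.1 GeV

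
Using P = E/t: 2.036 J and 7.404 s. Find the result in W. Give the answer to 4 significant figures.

0.2750 W

(2.036) / (7.404) = 0.274986 W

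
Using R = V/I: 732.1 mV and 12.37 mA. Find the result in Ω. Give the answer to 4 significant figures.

(732.1e-3) / (12.37e-3) = 59.1835 Ω

59.18 Ω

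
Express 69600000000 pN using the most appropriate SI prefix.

= 69.6 × 10⁻³ N; 10⁻³ is milli.

69.6 mN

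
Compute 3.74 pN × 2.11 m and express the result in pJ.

7.8914 pJ

3.74 × 10^-12 × 2.11 = 7.8914 × 10^-12 J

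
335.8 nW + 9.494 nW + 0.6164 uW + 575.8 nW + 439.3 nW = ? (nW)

In nW:
  335.8 nW → 335.8
  9.494 nW → 9.494
  0.6164 uW = 0.6164 × 10^3 nW = 616.4
  575.8 nW → 575.8
  439.3 nW → 439.3
Sum: 335.8 + 9.494 + 616.4 + 575.8 + 439.3 = 1976.794

1976.794 nW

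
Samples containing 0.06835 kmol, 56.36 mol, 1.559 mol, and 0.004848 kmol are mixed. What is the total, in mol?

In mol:
  0.06835 kmol = 0.06835e3 mol = 68.35
  56.36 mol → 56.36
  1.559 mol → 1.559
  0.004848 kmol = 0.004848e3 mol = 4.848
Sum: 68.35 + 56.36 + 1.559 + 4.848 = 131.117

131.117 mol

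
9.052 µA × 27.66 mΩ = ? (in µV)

0.25037832 µV

9.052 × 10^-6 × 27.66 × 10^-3 = 250.37832 × 10^-9 V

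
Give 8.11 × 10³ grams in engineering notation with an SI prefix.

8.11 kilograms

= 8.11 × 10³ grams; 10³ is kilo.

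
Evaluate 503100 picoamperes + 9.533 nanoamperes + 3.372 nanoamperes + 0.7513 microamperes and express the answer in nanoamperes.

1267.305 nanoamperes

In nanoamperes:
  503100 picoamperes = 503100 × 10⁻³ nanoamperes = 503.1
  9.533 nanoamperes → 9.533
  3.372 nanoamperes → 3.372
  0.7513 microamperes = 0.7513 × 10³ nanoamperes = 751.3
Sum: 503.1 + 9.533 + 3.372 + 751.3 = 1267.305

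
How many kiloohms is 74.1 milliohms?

milli = 1e-3, kilo = 1e3; factor is 1e-6.
74.1 × 1e-6 = 0.0000741

0.0000741 kiloohms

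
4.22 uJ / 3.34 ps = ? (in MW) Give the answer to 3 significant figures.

1.26 MW

(4.22e-6) / (3.34e-12) = 1.2635e6 W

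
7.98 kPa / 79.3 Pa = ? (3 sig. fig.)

(7.98e3) / (79.3) = 0.1006e3

101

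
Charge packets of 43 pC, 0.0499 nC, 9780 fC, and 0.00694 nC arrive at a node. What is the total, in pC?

In pC:
  43 pC → 43
  0.0499 nC = 0.0499 × 10^3 pC = 49.9
  9780 fC = 9780 × 10^-3 pC = 9.78
  0.00694 nC = 0.00694 × 10^3 pC = 6.94
Sum: 43 + 49.9 + 9.78 + 6.94 = 109.62

109.62 pC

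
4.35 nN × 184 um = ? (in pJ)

0.8004 pJ

4.35e-9 × 184e-6 = 800.4e-15 J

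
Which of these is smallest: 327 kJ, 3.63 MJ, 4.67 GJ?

327 kJ = 327000 J
3.63 MJ = 3630000 J
4.67 GJ = 4670000000 J

327 kJ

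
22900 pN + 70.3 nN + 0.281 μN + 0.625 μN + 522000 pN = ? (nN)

1521.2 nN

In nN:
  22900 pN = 22900e-3 nN = 22.9
  70.3 nN → 70.3
  0.281 μN = 0.281e3 nN = 281
  0.625 μN = 0.625e3 nN = 625
  522000 pN = 522000e-3 nN = 522
Sum: 22.9 + 70.3 + 281 + 625 + 522 = 1521.2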